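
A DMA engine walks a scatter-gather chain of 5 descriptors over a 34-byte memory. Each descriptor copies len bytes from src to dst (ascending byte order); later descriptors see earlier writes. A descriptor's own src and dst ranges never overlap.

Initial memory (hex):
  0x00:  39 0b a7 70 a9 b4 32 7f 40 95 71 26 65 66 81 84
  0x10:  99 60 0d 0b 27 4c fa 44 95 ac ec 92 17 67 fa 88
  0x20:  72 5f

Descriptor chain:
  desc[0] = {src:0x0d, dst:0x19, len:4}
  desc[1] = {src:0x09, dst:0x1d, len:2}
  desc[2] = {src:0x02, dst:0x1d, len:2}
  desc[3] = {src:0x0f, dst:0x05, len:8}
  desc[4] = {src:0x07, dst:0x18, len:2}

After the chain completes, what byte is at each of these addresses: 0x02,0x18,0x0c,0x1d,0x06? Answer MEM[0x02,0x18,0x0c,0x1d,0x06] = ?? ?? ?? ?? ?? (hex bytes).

  after D0: wrote 4B at 0x19 = 66818499
  after D1: wrote 2B at 0x1d = 9571
  after D2: wrote 2B at 0x1d = a770
  after D3: wrote 8B at 0x05 = 8499600d0b274cfa
  after D4: wrote 2B at 0x18 = 600d
query mem[0x02]=0xa7, mem[0x18]=0x60, mem[0x0c]=0xfa, mem[0x1d]=0xa7, mem[0x06]=0x99

MEM[0x02,0x18,0x0c,0x1d,0x06] = a7 60 fa a7 99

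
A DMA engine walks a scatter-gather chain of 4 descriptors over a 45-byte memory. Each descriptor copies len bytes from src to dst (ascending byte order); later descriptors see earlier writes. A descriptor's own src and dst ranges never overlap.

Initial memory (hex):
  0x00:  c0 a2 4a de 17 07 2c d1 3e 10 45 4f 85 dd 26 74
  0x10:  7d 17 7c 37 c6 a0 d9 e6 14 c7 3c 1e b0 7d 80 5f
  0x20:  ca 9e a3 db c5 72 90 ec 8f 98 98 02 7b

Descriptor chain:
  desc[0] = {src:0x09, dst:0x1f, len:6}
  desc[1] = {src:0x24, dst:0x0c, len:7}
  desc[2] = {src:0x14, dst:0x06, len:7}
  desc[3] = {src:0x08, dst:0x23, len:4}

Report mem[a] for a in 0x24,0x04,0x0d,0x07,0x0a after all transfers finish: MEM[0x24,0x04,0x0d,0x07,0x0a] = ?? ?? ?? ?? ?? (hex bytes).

  after D0: wrote 6B at 0x1f = 10454f85dd26
  after D1: wrote 7B at 0x0c = 267290ec8f9898
  after D2: wrote 7B at 0x06 = c6a0d9e614c73c
  after D3: wrote 4B at 0x23 = d9e614c7
query mem[0x24]=0xe6, mem[0x04]=0x17, mem[0x0d]=0x72, mem[0x07]=0xa0, mem[0x0a]=0x14

MEM[0x24,0x04,0x0d,0x07,0x0a] = e6 17 72 a0 14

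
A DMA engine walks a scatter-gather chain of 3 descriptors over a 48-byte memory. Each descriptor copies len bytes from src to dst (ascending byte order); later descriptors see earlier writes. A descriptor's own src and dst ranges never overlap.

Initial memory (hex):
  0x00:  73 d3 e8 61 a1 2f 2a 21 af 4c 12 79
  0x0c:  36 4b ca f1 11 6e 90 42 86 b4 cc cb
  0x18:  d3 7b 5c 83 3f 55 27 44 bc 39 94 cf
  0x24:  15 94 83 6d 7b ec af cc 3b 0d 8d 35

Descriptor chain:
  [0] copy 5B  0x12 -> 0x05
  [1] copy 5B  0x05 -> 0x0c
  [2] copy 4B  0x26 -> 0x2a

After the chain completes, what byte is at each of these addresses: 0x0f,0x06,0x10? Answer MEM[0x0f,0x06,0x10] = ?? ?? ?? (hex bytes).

#0 dst[0x05+5] := {0x90,0x42,0x86,0xb4,0xcc}
#1 dst[0x0c+5] := {0x90,0x42,0x86,0xb4,0xcc}
#2 dst[0x2a+4] := {0x83,0x6d,0x7b,0xec}
query mem[0x0f]=0xb4, mem[0x06]=0x42, mem[0x10]=0xcc

MEM[0x0f,0x06,0x10] = b4 42 cc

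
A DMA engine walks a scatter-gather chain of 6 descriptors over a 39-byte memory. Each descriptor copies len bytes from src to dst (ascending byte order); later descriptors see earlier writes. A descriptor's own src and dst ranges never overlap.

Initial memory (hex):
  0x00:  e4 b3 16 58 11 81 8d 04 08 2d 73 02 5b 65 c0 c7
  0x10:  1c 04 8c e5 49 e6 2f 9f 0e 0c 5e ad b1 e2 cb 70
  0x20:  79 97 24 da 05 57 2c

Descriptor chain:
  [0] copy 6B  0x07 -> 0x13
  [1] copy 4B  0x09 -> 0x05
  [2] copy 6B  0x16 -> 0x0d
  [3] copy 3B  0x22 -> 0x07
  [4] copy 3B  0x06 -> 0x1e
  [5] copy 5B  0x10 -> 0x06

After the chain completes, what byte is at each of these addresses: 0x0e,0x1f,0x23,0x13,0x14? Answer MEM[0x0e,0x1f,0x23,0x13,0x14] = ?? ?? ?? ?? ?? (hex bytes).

MEM[0x0e,0x1f,0x23,0x13,0x14] = 02 24 da 04 08

[0] 0x07->0x13 len=6 : 04 08 2d 73 02 5b
[1] 0x09->0x05 len=4 : 2d 73 02 5b
[2] 0x16->0x0d len=6 : 73 02 5b 0c 5e ad
[3] 0x22->0x07 len=3 : 24 da 05
[4] 0x06->0x1e len=3 : 73 24 da
[5] 0x10->0x06 len=5 : 0c 5e ad 04 08
query mem[0x0e]=0x02, mem[0x1f]=0x24, mem[0x23]=0xda, mem[0x13]=0x04, mem[0x14]=0x08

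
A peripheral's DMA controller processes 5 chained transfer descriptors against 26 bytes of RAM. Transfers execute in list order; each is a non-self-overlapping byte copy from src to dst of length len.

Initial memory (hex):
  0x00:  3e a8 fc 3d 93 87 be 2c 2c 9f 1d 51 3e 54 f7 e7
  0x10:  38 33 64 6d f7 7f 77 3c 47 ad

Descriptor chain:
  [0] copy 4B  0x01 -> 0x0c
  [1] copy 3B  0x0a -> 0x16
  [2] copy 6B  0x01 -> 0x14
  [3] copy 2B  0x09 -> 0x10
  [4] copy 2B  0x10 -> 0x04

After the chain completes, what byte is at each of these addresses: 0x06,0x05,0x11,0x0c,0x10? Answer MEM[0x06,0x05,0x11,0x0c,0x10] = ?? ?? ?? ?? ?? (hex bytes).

[0] 0x01->0x0c len=4 : a8 fc 3d 93
[1] 0x0a->0x16 len=3 : 1d 51 a8
[2] 0x01->0x14 len=6 : a8 fc 3d 93 87 be
[3] 0x09->0x10 len=2 : 9f 1d
[4] 0x10->0x04 len=2 : 9f 1d
query mem[0x06]=0xbe, mem[0x05]=0x1d, mem[0x11]=0x1d, mem[0x0c]=0xa8, mem[0x10]=0x9f

MEM[0x06,0x05,0x11,0x0c,0x10] = be 1d 1d a8 9f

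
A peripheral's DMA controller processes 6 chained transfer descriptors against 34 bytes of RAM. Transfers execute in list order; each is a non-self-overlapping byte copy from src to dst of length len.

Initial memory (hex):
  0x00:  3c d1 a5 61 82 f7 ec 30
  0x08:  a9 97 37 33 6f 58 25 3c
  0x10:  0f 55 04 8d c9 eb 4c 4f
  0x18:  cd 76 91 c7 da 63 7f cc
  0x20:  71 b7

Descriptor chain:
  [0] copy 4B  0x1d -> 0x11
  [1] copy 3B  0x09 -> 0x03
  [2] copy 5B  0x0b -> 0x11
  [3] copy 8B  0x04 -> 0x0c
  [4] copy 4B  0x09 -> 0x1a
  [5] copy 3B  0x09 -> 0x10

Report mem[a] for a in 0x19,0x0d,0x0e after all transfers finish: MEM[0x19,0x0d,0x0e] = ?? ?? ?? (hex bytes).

MEM[0x19,0x0d,0x0e] = 76 33 ec

  after D0: wrote 4B at 0x11 = 637fcc71
  after D1: wrote 3B at 0x03 = 973733
  after D2: wrote 5B at 0x11 = 336f58253c
  after D3: wrote 8B at 0x0c = 3733ec30a9973733
  after D4: wrote 4B at 0x1a = 97373337
  after D5: wrote 3B at 0x10 = 973733
query mem[0x19]=0x76, mem[0x0d]=0x33, mem[0x0e]=0xec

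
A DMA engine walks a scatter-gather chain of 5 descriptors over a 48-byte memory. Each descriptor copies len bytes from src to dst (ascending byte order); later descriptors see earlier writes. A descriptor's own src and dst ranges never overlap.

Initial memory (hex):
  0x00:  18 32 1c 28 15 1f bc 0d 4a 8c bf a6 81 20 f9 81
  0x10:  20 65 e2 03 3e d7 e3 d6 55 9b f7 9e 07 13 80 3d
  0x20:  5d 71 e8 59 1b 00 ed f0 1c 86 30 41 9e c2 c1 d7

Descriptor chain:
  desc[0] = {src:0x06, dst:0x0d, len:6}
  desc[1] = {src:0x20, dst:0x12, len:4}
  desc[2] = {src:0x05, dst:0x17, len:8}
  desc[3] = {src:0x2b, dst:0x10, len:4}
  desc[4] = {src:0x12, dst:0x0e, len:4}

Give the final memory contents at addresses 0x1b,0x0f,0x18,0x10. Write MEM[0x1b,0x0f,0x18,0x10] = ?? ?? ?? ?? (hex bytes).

D0: mem[0x0d..0x12] <- [bc 0d 4a 8c bf a6]
D1: mem[0x12..0x15] <- [5d 71 e8 59]
D2: mem[0x17..0x1e] <- [1f bc 0d 4a 8c bf a6 81]
D3: mem[0x10..0x13] <- [41 9e c2 c1]
D4: mem[0x0e..0x11] <- [c2 c1 e8 59]
query mem[0x1b]=0x8c, mem[0x0f]=0xc1, mem[0x18]=0xbc, mem[0x10]=0xe8

MEM[0x1b,0x0f,0x18,0x10] = 8c c1 bc e8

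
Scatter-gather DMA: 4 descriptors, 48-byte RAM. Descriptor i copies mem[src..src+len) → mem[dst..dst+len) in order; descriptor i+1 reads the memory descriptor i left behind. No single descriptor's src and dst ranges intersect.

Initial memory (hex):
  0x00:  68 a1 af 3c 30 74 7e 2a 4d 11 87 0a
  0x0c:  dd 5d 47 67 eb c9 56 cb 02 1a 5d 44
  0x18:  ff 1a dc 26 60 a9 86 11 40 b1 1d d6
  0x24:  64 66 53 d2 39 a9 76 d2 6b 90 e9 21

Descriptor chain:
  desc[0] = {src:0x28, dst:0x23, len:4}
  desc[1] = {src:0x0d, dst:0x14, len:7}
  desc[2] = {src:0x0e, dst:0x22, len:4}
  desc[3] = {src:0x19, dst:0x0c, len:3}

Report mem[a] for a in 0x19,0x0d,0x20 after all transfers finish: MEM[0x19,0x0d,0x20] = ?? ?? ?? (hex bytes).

#0 dst[0x23+4] := {0x39,0xa9,0x76,0xd2}
#1 dst[0x14+7] := {0x5d,0x47,0x67,0xeb,0xc9,0x56,0xcb}
#2 dst[0x22+4] := {0x47,0x67,0xeb,0xc9}
#3 dst[0x0c+3] := {0x56,0xcb,0x26}
query mem[0x19]=0x56, mem[0x0d]=0xcb, mem[0x20]=0x40

MEM[0x19,0x0d,0x20] = 56 cb 40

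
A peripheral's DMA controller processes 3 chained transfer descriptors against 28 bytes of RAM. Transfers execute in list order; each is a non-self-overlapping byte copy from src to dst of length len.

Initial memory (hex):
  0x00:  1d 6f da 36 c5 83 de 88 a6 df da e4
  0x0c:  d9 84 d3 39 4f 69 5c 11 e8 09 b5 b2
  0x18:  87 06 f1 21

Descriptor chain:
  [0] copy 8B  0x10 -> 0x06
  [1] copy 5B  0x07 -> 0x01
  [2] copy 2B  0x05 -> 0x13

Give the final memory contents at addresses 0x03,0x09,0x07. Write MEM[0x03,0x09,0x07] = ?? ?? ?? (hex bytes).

#0 dst[0x06+8] := {0x4f,0x69,0x5c,0x11,0xe8,0x09,0xb5,0xb2}
#1 dst[0x01+5] := {0x69,0x5c,0x11,0xe8,0x09}
#2 dst[0x13+2] := {0x09,0x4f}
query mem[0x03]=0x11, mem[0x09]=0x11, mem[0x07]=0x69

MEM[0x03,0x09,0x07] = 11 11 69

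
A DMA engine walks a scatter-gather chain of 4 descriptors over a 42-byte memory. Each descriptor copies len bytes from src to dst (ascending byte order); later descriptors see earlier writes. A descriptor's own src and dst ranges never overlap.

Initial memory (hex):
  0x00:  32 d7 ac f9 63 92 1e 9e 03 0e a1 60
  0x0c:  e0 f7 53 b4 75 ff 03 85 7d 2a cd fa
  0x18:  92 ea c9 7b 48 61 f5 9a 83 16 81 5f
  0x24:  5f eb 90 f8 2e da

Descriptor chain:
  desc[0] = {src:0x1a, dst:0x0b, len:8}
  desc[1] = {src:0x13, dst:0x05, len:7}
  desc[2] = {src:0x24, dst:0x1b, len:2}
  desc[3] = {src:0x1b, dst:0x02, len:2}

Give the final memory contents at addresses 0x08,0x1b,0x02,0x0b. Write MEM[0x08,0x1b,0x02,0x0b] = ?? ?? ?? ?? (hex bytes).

MEM[0x08,0x1b,0x02,0x0b] = cd 5f 5f ea

D0: mem[0x0b..0x12] <- [c9 7b 48 61 f5 9a 83 16]
D1: mem[0x05..0x0b] <- [85 7d 2a cd fa 92 ea]
D2: mem[0x1b..0x1c] <- [5f eb]
D3: mem[0x02..0x03] <- [5f eb]
query mem[0x08]=0xcd, mem[0x1b]=0x5f, mem[0x02]=0x5f, mem[0x0b]=0xea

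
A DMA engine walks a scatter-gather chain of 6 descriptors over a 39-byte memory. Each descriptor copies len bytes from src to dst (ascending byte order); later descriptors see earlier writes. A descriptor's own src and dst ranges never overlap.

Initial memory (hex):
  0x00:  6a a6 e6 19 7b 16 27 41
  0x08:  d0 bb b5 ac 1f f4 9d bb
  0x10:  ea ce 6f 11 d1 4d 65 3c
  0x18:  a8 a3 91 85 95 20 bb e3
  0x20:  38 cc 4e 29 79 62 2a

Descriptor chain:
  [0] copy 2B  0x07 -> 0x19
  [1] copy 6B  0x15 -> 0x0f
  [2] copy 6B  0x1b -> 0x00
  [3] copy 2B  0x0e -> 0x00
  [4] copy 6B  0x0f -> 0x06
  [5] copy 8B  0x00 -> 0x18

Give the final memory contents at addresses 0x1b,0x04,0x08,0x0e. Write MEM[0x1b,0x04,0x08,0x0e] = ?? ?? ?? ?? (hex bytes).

[0] 0x07->0x19 len=2 : 41 d0
[1] 0x15->0x0f len=6 : 4d 65 3c a8 41 d0
[2] 0x1b->0x00 len=6 : 85 95 20 bb e3 38
[3] 0x0e->0x00 len=2 : 9d 4d
[4] 0x0f->0x06 len=6 : 4d 65 3c a8 41 d0
[5] 0x00->0x18 len=8 : 9d 4d 20 bb e3 38 4d 65
query mem[0x1b]=0xbb, mem[0x04]=0xe3, mem[0x08]=0x3c, mem[0x0e]=0x9d

MEM[0x1b,0x04,0x08,0x0e] = bb e3 3c 9d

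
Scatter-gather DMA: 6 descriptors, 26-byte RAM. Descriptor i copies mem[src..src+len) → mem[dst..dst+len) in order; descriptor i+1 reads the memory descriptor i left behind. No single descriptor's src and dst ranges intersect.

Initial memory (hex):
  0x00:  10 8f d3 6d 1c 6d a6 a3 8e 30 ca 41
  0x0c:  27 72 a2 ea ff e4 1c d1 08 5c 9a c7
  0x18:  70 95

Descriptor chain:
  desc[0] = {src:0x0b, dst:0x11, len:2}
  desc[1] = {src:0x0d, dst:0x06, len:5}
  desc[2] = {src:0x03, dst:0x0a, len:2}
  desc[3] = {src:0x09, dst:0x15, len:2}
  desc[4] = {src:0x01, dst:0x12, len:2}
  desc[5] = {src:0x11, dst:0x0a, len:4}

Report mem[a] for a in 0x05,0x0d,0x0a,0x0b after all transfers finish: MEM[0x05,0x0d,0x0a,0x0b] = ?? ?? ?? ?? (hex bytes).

MEM[0x05,0x0d,0x0a,0x0b] = 6d 08 41 8f

D0: mem[0x11..0x12] <- [41 27]
D1: mem[0x06..0x0a] <- [72 a2 ea ff 41]
D2: mem[0x0a..0x0b] <- [6d 1c]
D3: mem[0x15..0x16] <- [ff 6d]
D4: mem[0x12..0x13] <- [8f d3]
D5: mem[0x0a..0x0d] <- [41 8f d3 08]
query mem[0x05]=0x6d, mem[0x0d]=0x08, mem[0x0a]=0x41, mem[0x0b]=0x8f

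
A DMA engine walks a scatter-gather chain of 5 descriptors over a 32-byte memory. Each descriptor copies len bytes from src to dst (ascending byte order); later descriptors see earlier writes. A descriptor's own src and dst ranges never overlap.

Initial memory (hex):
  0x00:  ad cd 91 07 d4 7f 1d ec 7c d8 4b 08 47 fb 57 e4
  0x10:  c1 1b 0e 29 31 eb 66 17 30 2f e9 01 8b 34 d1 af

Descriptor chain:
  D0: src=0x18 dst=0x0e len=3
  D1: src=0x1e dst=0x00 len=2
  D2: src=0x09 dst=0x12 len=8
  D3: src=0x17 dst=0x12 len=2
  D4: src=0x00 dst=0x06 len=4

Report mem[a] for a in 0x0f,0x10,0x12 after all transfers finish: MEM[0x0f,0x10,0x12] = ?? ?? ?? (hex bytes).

MEM[0x0f,0x10,0x12] = 2f e9 30

#0 dst[0x0e+3] := {0x30,0x2f,0xe9}
#1 dst[0x00+2] := {0xd1,0xaf}
#2 dst[0x12+8] := {0xd8,0x4b,0x08,0x47,0xfb,0x30,0x2f,0xe9}
#3 dst[0x12+2] := {0x30,0x2f}
#4 dst[0x06+4] := {0xd1,0xaf,0x91,0x07}
query mem[0x0f]=0x2f, mem[0x10]=0xe9, mem[0x12]=0x30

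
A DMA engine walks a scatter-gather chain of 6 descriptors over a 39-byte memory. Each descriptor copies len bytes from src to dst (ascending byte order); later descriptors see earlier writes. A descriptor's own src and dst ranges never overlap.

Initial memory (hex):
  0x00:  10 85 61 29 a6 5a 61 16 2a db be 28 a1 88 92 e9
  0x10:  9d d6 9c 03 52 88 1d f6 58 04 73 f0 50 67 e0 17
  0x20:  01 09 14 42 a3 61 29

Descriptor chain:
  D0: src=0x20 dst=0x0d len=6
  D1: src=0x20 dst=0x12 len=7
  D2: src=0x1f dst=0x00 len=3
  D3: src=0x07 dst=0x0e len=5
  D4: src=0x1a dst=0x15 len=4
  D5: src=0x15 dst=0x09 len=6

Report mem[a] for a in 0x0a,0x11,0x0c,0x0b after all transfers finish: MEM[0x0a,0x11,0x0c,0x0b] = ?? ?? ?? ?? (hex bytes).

[0] 0x20->0x0d len=6 : 01 09 14 42 a3 61
[1] 0x20->0x12 len=7 : 01 09 14 42 a3 61 29
[2] 0x1f->0x00 len=3 : 17 01 09
[3] 0x07->0x0e len=5 : 16 2a db be 28
[4] 0x1a->0x15 len=4 : 73 f0 50 67
[5] 0x15->0x09 len=6 : 73 f0 50 67 04 73
query mem[0x0a]=0xf0, mem[0x11]=0xbe, mem[0x0c]=0x67, mem[0x0b]=0x50

MEM[0x0a,0x11,0x0c,0x0b] = f0 be 67 50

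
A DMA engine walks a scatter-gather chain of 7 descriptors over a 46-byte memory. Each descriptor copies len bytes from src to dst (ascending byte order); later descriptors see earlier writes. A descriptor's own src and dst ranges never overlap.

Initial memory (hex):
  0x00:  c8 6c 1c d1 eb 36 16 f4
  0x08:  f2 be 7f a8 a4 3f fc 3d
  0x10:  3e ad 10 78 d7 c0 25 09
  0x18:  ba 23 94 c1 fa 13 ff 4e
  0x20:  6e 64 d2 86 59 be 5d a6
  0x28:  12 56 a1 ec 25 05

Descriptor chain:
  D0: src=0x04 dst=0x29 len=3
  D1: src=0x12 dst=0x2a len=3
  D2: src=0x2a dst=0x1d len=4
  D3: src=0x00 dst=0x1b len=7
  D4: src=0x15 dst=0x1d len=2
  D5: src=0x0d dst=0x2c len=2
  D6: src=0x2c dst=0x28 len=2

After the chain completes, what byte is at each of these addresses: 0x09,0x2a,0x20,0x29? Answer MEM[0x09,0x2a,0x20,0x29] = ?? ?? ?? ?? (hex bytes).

MEM[0x09,0x2a,0x20,0x29] = be 10 36 fc

  after D0: wrote 3B at 0x29 = eb3616
  after D1: wrote 3B at 0x2a = 1078d7
  after D2: wrote 4B at 0x1d = 1078d705
  after D3: wrote 7B at 0x1b = c86c1cd1eb3616
  after D4: wrote 2B at 0x1d = c025
  after D5: wrote 2B at 0x2c = 3ffc
  after D6: wrote 2B at 0x28 = 3ffc
query mem[0x09]=0xbe, mem[0x2a]=0x10, mem[0x20]=0x36, mem[0x29]=0xfc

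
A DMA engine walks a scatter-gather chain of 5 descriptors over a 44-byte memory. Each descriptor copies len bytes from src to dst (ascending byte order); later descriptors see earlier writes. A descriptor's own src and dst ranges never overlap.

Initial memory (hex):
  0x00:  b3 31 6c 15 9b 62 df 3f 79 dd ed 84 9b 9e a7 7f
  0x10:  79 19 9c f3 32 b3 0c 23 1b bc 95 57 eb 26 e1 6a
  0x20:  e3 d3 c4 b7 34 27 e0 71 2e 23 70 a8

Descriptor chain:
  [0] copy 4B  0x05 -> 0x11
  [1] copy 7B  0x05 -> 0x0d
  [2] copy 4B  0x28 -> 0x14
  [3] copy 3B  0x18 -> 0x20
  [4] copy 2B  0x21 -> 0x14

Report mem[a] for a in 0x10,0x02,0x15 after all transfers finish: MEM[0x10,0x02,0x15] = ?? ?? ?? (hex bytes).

  after D0: wrote 4B at 0x11 = 62df3f79
  after D1: wrote 7B at 0x0d = 62df3f79dded84
  after D2: wrote 4B at 0x14 = 2e2370a8
  after D3: wrote 3B at 0x20 = 1bbc95
  after D4: wrote 2B at 0x14 = bc95
query mem[0x10]=0x79, mem[0x02]=0x6c, mem[0x15]=0x95

MEM[0x10,0x02,0x15] = 79 6c 95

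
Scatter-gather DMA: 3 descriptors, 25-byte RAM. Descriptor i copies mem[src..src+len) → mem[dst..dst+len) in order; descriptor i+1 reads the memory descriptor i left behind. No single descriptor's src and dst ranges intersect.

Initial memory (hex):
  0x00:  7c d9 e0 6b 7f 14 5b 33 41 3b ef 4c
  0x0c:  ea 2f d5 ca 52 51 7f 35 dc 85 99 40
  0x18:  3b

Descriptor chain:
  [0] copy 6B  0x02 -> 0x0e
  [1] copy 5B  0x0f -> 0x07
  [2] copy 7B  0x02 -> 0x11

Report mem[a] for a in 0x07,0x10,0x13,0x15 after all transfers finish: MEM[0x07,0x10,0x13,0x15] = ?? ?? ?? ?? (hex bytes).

MEM[0x07,0x10,0x13,0x15] = 6b 7f 7f 5b

[0] 0x02->0x0e len=6 : e0 6b 7f 14 5b 33
[1] 0x0f->0x07 len=5 : 6b 7f 14 5b 33
[2] 0x02->0x11 len=7 : e0 6b 7f 14 5b 6b 7f
query mem[0x07]=0x6b, mem[0x10]=0x7f, mem[0x13]=0x7f, mem[0x15]=0x5b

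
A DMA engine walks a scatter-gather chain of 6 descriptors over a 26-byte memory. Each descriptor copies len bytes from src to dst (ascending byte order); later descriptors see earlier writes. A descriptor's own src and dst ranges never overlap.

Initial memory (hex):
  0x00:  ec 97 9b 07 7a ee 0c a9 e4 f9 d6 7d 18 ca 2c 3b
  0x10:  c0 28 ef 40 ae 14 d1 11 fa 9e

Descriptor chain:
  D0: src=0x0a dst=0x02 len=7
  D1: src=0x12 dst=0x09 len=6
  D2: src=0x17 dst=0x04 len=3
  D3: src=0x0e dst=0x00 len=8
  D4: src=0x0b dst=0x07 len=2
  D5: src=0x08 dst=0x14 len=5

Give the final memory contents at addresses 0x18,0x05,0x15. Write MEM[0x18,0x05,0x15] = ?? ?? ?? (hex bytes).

  after D0: wrote 7B at 0x02 = d67d18ca2c3bc0
  after D1: wrote 6B at 0x09 = ef40ae14d111
  after D2: wrote 3B at 0x04 = 11fa9e
  after D3: wrote 8B at 0x00 = 113bc028ef40ae14
  after D4: wrote 2B at 0x07 = ae14
  after D5: wrote 5B at 0x14 = 14ef40ae14
query mem[0x18]=0x14, mem[0x05]=0x40, mem[0x15]=0xef

MEM[0x18,0x05,0x15] = 14 40 ef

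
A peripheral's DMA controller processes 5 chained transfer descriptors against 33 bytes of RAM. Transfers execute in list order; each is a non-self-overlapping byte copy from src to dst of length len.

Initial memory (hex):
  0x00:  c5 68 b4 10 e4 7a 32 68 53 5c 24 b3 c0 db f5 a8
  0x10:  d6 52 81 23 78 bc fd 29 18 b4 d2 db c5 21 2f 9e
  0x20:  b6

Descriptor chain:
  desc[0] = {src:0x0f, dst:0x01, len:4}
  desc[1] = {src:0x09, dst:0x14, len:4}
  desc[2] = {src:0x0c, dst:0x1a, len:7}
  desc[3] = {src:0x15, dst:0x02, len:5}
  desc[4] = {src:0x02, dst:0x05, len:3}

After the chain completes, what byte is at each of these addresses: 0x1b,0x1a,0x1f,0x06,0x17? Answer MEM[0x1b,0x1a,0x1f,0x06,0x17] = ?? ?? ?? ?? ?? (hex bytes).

MEM[0x1b,0x1a,0x1f,0x06,0x17] = db c0 52 b3 c0

D0: mem[0x01..0x04] <- [a8 d6 52 81]
D1: mem[0x14..0x17] <- [5c 24 b3 c0]
D2: mem[0x1a..0x20] <- [c0 db f5 a8 d6 52 81]
D3: mem[0x02..0x06] <- [24 b3 c0 18 b4]
D4: mem[0x05..0x07] <- [24 b3 c0]
query mem[0x1b]=0xdb, mem[0x1a]=0xc0, mem[0x1f]=0x52, mem[0x06]=0xb3, mem[0x17]=0xc0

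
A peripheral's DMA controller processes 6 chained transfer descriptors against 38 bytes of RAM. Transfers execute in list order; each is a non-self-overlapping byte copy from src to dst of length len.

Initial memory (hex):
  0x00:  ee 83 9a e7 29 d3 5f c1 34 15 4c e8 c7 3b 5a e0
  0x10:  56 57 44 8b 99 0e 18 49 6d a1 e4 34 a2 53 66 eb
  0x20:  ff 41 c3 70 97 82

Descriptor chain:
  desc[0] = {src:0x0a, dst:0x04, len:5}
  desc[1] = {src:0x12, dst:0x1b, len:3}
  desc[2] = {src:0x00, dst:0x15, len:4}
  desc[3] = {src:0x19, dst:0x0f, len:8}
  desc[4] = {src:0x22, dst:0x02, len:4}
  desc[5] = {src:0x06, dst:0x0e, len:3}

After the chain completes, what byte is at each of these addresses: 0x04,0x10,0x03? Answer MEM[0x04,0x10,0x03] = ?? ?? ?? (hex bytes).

MEM[0x04,0x10,0x03] = 97 5a 70

D0: mem[0x04..0x08] <- [4c e8 c7 3b 5a]
D1: mem[0x1b..0x1d] <- [44 8b 99]
D2: mem[0x15..0x18] <- [ee 83 9a e7]
D3: mem[0x0f..0x16] <- [a1 e4 44 8b 99 66 eb ff]
D4: mem[0x02..0x05] <- [c3 70 97 82]
D5: mem[0x0e..0x10] <- [c7 3b 5a]
query mem[0x04]=0x97, mem[0x10]=0x5a, mem[0x03]=0x70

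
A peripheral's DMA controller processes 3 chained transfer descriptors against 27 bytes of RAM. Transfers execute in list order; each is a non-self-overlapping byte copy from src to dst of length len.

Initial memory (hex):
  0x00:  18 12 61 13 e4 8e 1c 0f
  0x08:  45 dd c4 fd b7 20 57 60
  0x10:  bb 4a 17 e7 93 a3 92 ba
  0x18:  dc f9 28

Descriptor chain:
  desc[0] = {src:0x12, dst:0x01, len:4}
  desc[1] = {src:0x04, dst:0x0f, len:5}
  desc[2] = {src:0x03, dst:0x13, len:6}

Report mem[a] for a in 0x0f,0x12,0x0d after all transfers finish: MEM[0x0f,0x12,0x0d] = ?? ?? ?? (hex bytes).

MEM[0x0f,0x12,0x0d] = a3 0f 20

#0 dst[0x01+4] := {0x17,0xe7,0x93,0xa3}
#1 dst[0x0f+5] := {0xa3,0x8e,0x1c,0x0f,0x45}
#2 dst[0x13+6] := {0x93,0xa3,0x8e,0x1c,0x0f,0x45}
query mem[0x0f]=0xa3, mem[0x12]=0x0f, mem[0x0d]=0x20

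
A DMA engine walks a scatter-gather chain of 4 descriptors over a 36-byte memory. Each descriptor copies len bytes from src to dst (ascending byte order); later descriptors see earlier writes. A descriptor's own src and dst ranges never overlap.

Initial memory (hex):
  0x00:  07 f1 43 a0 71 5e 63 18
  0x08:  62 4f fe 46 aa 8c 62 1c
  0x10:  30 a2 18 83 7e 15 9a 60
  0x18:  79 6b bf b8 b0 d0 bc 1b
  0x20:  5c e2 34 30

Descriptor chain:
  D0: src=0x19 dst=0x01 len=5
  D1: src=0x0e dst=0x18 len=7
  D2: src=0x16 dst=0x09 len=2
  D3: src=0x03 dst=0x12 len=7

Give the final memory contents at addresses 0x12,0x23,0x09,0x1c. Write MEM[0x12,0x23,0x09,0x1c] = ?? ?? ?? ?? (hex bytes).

MEM[0x12,0x23,0x09,0x1c] = b8 30 9a 18

  after D0: wrote 5B at 0x01 = 6bbfb8b0d0
  after D1: wrote 7B at 0x18 = 621c30a218837e
  after D2: wrote 2B at 0x09 = 9a60
  after D3: wrote 7B at 0x12 = b8b0d06318629a
query mem[0x12]=0xb8, mem[0x23]=0x30, mem[0x09]=0x9a, mem[0x1c]=0x18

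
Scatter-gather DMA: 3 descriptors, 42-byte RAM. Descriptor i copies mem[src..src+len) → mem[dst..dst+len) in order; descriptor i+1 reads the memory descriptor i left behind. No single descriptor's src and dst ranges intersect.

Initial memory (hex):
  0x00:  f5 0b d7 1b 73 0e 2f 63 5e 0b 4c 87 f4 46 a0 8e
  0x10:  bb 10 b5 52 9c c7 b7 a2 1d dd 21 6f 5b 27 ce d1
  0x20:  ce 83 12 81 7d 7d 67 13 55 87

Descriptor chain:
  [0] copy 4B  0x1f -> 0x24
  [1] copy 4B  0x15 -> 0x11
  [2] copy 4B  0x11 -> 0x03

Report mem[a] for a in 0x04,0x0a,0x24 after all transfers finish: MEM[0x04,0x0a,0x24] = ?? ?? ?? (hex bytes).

#0 dst[0x24+4] := {0xd1,0xce,0x83,0x12}
#1 dst[0x11+4] := {0xc7,0xb7,0xa2,0x1d}
#2 dst[0x03+4] := {0xc7,0xb7,0xa2,0x1d}
query mem[0x04]=0xb7, mem[0x0a]=0x4c, mem[0x24]=0xd1

MEM[0x04,0x0a,0x24] = b7 4c d1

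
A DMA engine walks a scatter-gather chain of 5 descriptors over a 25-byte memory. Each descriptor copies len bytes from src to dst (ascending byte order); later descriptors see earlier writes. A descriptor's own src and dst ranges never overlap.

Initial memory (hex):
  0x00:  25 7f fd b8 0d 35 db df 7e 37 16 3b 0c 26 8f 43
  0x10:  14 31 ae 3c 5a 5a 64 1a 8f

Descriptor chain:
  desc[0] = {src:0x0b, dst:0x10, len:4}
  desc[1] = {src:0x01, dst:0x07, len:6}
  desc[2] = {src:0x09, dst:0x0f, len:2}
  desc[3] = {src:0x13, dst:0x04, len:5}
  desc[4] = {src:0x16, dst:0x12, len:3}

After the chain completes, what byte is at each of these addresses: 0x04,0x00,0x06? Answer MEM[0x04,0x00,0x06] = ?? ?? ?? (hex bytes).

D0: mem[0x10..0x13] <- [3b 0c 26 8f]
D1: mem[0x07..0x0c] <- [7f fd b8 0d 35 db]
D2: mem[0x0f..0x10] <- [b8 0d]
D3: mem[0x04..0x08] <- [8f 5a 5a 64 1a]
D4: mem[0x12..0x14] <- [64 1a 8f]
query mem[0x04]=0x8f, mem[0x00]=0x25, mem[0x06]=0x5a

MEM[0x04,0x00,0x06] = 8f 25 5a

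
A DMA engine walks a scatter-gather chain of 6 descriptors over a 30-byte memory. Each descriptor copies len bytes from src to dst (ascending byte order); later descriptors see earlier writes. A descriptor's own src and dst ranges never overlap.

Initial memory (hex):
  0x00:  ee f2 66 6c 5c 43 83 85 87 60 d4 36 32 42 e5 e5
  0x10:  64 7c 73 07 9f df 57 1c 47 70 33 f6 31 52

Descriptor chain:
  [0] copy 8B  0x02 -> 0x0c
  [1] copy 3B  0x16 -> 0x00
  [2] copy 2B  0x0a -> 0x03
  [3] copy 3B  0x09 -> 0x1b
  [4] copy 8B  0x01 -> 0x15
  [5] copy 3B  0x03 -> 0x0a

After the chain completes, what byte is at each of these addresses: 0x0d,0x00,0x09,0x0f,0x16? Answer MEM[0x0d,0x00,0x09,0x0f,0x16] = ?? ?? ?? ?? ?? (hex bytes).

[0] 0x02->0x0c len=8 : 66 6c 5c 43 83 85 87 60
[1] 0x16->0x00 len=3 : 57 1c 47
[2] 0x0a->0x03 len=2 : d4 36
[3] 0x09->0x1b len=3 : 60 d4 36
[4] 0x01->0x15 len=8 : 1c 47 d4 36 43 83 85 87
[5] 0x03->0x0a len=3 : d4 36 43
query mem[0x0d]=0x6c, mem[0x00]=0x57, mem[0x09]=0x60, mem[0x0f]=0x43, mem[0x16]=0x47

MEM[0x0d,0x00,0x09,0x0f,0x16] = 6c 57 60 43 47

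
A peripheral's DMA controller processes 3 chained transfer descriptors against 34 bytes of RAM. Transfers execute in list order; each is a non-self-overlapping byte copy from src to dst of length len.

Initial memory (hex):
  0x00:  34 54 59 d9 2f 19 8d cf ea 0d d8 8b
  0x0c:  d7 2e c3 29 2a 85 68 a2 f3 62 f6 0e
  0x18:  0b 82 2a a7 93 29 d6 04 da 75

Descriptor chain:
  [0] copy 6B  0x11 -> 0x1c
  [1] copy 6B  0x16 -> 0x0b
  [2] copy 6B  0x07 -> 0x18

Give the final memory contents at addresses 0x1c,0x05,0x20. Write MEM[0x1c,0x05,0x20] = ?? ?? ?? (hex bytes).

D0: mem[0x1c..0x21] <- [85 68 a2 f3 62 f6]
D1: mem[0x0b..0x10] <- [f6 0e 0b 82 2a a7]
D2: mem[0x18..0x1d] <- [cf ea 0d d8 f6 0e]
query mem[0x1c]=0xf6, mem[0x05]=0x19, mem[0x20]=0x62

MEM[0x1c,0x05,0x20] = f6 19 62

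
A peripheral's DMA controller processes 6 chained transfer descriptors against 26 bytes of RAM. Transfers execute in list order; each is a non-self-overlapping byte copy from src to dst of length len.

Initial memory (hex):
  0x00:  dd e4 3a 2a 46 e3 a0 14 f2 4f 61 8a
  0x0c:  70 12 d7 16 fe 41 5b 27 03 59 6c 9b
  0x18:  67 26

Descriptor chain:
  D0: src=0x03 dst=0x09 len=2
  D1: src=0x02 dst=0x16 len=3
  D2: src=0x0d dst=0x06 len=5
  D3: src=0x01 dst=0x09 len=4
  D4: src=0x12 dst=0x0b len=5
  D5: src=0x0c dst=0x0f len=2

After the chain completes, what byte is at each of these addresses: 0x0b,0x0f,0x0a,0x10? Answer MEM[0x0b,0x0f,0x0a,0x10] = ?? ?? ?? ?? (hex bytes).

MEM[0x0b,0x0f,0x0a,0x10] = 5b 27 3a 03

#0 dst[0x09+2] := {0x2a,0x46}
#1 dst[0x16+3] := {0x3a,0x2a,0x46}
#2 dst[0x06+5] := {0x12,0xd7,0x16,0xfe,0x41}
#3 dst[0x09+4] := {0xe4,0x3a,0x2a,0x46}
#4 dst[0x0b+5] := {0x5b,0x27,0x03,0x59,0x3a}
#5 dst[0x0f+2] := {0x27,0x03}
query mem[0x0b]=0x5b, mem[0x0f]=0x27, mem[0x0a]=0x3a, mem[0x10]=0x03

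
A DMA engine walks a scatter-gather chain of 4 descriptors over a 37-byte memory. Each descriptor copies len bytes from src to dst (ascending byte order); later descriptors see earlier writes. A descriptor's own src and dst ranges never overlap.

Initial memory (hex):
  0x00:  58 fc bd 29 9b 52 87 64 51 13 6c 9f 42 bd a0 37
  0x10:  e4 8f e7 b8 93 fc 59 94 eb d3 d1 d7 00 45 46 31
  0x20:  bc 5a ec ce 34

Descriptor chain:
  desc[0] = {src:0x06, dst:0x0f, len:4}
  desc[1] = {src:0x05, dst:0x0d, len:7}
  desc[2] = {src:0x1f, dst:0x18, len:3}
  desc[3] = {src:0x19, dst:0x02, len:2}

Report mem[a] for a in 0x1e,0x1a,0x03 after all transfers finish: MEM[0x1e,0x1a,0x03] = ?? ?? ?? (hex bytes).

MEM[0x1e,0x1a,0x03] = 46 5a 5a

[0] 0x06->0x0f len=4 : 87 64 51 13
[1] 0x05->0x0d len=7 : 52 87 64 51 13 6c 9f
[2] 0x1f->0x18 len=3 : 31 bc 5a
[3] 0x19->0x02 len=2 : bc 5a
query mem[0x1e]=0x46, mem[0x1a]=0x5a, mem[0x03]=0x5a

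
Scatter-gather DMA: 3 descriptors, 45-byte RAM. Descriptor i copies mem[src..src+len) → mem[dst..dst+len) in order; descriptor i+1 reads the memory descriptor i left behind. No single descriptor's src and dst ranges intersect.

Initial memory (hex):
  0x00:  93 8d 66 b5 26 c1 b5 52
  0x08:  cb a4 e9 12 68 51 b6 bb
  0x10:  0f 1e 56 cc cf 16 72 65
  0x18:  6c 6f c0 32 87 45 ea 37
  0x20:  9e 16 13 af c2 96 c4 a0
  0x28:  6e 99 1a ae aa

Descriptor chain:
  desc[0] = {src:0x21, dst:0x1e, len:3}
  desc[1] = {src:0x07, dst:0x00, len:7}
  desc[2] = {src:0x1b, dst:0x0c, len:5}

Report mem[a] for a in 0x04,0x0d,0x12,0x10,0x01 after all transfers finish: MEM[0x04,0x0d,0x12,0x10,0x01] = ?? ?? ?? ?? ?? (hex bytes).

MEM[0x04,0x0d,0x12,0x10,0x01] = 12 87 56 13 cb

D0: mem[0x1e..0x20] <- [16 13 af]
D1: mem[0x00..0x06] <- [52 cb a4 e9 12 68 51]
D2: mem[0x0c..0x10] <- [32 87 45 16 13]
query mem[0x04]=0x12, mem[0x0d]=0x87, mem[0x12]=0x56, mem[0x10]=0x13, mem[0x01]=0xcb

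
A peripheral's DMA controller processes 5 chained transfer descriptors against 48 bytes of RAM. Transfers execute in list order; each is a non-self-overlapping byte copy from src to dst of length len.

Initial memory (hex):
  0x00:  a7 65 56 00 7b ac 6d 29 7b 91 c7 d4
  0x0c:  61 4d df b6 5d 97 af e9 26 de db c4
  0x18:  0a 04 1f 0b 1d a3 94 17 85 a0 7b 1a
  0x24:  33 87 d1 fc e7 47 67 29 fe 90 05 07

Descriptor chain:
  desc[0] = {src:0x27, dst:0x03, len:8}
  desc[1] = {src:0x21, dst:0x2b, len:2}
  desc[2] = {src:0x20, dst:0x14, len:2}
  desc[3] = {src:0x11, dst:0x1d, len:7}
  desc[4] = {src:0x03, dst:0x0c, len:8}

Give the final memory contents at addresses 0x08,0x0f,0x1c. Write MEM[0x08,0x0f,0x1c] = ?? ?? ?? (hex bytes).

MEM[0x08,0x0f,0x1c] = fe 67 1d

#0 dst[0x03+8] := {0xfc,0xe7,0x47,0x67,0x29,0xfe,0x90,0x05}
#1 dst[0x2b+2] := {0xa0,0x7b}
#2 dst[0x14+2] := {0x85,0xa0}
#3 dst[0x1d+7] := {0x97,0xaf,0xe9,0x85,0xa0,0xdb,0xc4}
#4 dst[0x0c+8] := {0xfc,0xe7,0x47,0x67,0x29,0xfe,0x90,0x05}
query mem[0x08]=0xfe, mem[0x0f]=0x67, mem[0x1c]=0x1d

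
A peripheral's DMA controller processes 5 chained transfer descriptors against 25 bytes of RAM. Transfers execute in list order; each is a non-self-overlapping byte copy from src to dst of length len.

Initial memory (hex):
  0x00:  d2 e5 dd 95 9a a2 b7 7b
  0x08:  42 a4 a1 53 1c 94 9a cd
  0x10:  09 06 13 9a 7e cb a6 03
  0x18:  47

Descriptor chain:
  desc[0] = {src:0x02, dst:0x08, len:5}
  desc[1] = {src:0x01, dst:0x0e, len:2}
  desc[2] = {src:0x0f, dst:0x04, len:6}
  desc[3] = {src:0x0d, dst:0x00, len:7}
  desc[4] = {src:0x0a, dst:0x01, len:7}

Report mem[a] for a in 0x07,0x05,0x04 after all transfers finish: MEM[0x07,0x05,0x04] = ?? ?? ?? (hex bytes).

MEM[0x07,0x05,0x04] = 09 e5 94

  after D0: wrote 5B at 0x08 = dd959aa2b7
  after D1: wrote 2B at 0x0e = e5dd
  after D2: wrote 6B at 0x04 = dd0906139a7e
  after D3: wrote 7B at 0x00 = 94e5dd0906139a
  after D4: wrote 7B at 0x01 = 9aa2b794e5dd09
query mem[0x07]=0x09, mem[0x05]=0xe5, mem[0x04]=0x94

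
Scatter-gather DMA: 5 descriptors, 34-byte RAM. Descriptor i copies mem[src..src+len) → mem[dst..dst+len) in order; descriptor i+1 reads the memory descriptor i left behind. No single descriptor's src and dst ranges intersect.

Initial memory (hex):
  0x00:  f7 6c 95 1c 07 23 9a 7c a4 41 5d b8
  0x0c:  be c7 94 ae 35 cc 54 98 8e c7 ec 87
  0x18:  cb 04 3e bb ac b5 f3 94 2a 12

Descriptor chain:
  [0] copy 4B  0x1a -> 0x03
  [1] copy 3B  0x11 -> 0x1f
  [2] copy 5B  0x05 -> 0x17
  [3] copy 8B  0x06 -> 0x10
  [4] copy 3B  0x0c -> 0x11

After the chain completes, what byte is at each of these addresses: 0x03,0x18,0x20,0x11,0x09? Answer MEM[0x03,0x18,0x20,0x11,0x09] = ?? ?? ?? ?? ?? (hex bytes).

MEM[0x03,0x18,0x20,0x11,0x09] = 3e b5 54 be 41

#0 dst[0x03+4] := {0x3e,0xbb,0xac,0xb5}
#1 dst[0x1f+3] := {0xcc,0x54,0x98}
#2 dst[0x17+5] := {0xac,0xb5,0x7c,0xa4,0x41}
#3 dst[0x10+8] := {0xb5,0x7c,0xa4,0x41,0x5d,0xb8,0xbe,0xc7}
#4 dst[0x11+3] := {0xbe,0xc7,0x94}
query mem[0x03]=0x3e, mem[0x18]=0xb5, mem[0x20]=0x54, mem[0x11]=0xbe, mem[0x09]=0x41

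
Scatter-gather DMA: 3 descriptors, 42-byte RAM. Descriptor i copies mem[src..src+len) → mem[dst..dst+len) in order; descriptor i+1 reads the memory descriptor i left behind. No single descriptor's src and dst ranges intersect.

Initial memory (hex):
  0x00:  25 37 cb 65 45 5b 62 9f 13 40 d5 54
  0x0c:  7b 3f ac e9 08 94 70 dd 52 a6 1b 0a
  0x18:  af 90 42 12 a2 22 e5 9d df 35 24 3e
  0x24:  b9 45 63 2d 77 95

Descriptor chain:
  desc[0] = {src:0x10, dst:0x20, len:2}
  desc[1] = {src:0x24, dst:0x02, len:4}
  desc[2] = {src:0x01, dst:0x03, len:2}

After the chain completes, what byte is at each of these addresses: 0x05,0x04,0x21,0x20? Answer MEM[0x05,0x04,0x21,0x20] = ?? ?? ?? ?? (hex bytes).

MEM[0x05,0x04,0x21,0x20] = 2d b9 94 08

D0: mem[0x20..0x21] <- [08 94]
D1: mem[0x02..0x05] <- [b9 45 63 2d]
D2: mem[0x03..0x04] <- [37 b9]
query mem[0x05]=0x2d, mem[0x04]=0xb9, mem[0x21]=0x94, mem[0x20]=0x08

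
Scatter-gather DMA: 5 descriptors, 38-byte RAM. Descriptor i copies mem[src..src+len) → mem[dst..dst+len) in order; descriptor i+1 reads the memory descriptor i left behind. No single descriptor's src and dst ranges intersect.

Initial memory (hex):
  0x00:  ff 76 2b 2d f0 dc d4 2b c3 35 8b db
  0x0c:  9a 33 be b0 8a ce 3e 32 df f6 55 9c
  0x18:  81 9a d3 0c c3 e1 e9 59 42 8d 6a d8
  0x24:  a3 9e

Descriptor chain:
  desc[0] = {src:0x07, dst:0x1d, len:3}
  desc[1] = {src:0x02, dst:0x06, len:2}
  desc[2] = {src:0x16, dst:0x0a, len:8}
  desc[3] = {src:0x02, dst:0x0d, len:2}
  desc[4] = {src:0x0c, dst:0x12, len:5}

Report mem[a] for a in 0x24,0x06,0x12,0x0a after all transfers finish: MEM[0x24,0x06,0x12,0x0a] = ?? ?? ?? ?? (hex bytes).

MEM[0x24,0x06,0x12,0x0a] = a3 2b 81 55

[0] 0x07->0x1d len=3 : 2b c3 35
[1] 0x02->0x06 len=2 : 2b 2d
[2] 0x16->0x0a len=8 : 55 9c 81 9a d3 0c c3 2b
[3] 0x02->0x0d len=2 : 2b 2d
[4] 0x0c->0x12 len=5 : 81 2b 2d 0c c3
query mem[0x24]=0xa3, mem[0x06]=0x2b, mem[0x12]=0x81, mem[0x0a]=0x55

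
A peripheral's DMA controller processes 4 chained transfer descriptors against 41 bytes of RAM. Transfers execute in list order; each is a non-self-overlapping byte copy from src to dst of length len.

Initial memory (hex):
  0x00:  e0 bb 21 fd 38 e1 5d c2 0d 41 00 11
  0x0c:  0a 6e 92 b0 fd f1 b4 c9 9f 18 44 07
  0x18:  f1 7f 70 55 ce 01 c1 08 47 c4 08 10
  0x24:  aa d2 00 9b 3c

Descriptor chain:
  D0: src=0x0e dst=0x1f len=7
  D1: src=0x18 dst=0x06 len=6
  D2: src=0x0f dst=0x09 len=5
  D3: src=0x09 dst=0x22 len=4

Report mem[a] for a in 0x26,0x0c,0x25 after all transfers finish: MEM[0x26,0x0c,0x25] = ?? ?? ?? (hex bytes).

  after D0: wrote 7B at 0x1f = 92b0fdf1b4c99f
  after D1: wrote 6B at 0x06 = f17f7055ce01
  after D2: wrote 5B at 0x09 = b0fdf1b4c9
  after D3: wrote 4B at 0x22 = b0fdf1b4
query mem[0x26]=0x00, mem[0x0c]=0xb4, mem[0x25]=0xb4

MEM[0x26,0x0c,0x25] = 00 b4 b4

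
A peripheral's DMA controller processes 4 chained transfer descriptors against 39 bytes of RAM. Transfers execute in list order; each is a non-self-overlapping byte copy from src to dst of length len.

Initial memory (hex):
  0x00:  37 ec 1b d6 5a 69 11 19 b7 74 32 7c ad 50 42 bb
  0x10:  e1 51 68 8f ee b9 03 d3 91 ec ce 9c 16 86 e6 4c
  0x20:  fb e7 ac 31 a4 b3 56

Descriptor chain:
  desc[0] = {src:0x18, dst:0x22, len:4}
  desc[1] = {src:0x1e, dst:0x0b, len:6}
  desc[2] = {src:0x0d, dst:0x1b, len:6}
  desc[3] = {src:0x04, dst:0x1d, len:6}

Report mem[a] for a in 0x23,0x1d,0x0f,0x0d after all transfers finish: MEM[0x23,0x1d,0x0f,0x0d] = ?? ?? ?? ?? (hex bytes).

MEM[0x23,0x1d,0x0f,0x0d] = ec 5a 91 fb

#0 dst[0x22+4] := {0x91,0xec,0xce,0x9c}
#1 dst[0x0b+6] := {0xe6,0x4c,0xfb,0xe7,0x91,0xec}
#2 dst[0x1b+6] := {0xfb,0xe7,0x91,0xec,0x51,0x68}
#3 dst[0x1d+6] := {0x5a,0x69,0x11,0x19,0xb7,0x74}
query mem[0x23]=0xec, mem[0x1d]=0x5a, mem[0x0f]=0x91, mem[0x0d]=0xfb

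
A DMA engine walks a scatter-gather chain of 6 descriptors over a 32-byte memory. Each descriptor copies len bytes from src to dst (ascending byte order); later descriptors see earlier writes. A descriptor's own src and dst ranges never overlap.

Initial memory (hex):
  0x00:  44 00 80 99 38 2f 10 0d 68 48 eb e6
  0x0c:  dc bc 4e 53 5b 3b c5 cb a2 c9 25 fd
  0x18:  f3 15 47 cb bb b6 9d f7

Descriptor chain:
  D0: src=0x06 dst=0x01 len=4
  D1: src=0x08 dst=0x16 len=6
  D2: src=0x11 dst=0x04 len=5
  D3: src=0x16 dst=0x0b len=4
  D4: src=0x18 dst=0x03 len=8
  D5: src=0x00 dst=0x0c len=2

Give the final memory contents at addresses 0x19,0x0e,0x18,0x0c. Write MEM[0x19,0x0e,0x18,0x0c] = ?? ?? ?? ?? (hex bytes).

MEM[0x19,0x0e,0x18,0x0c] = e6 e6 eb 44

#0 dst[0x01+4] := {0x10,0x0d,0x68,0x48}
#1 dst[0x16+6] := {0x68,0x48,0xeb,0xe6,0xdc,0xbc}
#2 dst[0x04+5] := {0x3b,0xc5,0xcb,0xa2,0xc9}
#3 dst[0x0b+4] := {0x68,0x48,0xeb,0xe6}
#4 dst[0x03+8] := {0xeb,0xe6,0xdc,0xbc,0xbb,0xb6,0x9d,0xf7}
#5 dst[0x0c+2] := {0x44,0x10}
query mem[0x19]=0xe6, mem[0x0e]=0xe6, mem[0x18]=0xeb, mem[0x0c]=0x44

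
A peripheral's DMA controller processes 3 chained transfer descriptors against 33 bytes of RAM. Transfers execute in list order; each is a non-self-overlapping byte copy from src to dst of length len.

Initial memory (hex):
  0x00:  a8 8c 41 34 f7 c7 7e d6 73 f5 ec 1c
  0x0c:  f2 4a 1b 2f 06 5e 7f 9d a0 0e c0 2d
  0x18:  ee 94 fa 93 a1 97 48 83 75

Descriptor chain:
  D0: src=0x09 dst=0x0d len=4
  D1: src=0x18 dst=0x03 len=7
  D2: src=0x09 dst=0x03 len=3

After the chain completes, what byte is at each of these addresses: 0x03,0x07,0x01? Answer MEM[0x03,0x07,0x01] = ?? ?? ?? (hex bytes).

MEM[0x03,0x07,0x01] = 48 a1 8c

D0: mem[0x0d..0x10] <- [f5 ec 1c f2]
D1: mem[0x03..0x09] <- [ee 94 fa 93 a1 97 48]
D2: mem[0x03..0x05] <- [48 ec 1c]
query mem[0x03]=0x48, mem[0x07]=0xa1, mem[0x01]=0x8c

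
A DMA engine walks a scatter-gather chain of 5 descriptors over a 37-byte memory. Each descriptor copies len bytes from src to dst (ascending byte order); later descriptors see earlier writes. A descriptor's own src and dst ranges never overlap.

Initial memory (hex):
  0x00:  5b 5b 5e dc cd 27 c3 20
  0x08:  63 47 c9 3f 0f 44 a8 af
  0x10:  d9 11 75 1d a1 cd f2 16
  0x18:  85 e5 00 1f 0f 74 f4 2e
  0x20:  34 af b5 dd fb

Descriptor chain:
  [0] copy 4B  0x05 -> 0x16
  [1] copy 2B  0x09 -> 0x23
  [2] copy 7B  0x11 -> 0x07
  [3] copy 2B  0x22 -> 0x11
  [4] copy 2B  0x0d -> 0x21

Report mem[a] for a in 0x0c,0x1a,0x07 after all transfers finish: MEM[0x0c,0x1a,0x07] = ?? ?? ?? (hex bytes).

  after D0: wrote 4B at 0x16 = 27c32063
  after D1: wrote 2B at 0x23 = 47c9
  after D2: wrote 7B at 0x07 = 11751da1cd27c3
  after D3: wrote 2B at 0x11 = b547
  after D4: wrote 2B at 0x21 = c3a8
query mem[0x0c]=0x27, mem[0x1a]=0x00, mem[0x07]=0x11

MEM[0x0c,0x1a,0x07] = 27 00 11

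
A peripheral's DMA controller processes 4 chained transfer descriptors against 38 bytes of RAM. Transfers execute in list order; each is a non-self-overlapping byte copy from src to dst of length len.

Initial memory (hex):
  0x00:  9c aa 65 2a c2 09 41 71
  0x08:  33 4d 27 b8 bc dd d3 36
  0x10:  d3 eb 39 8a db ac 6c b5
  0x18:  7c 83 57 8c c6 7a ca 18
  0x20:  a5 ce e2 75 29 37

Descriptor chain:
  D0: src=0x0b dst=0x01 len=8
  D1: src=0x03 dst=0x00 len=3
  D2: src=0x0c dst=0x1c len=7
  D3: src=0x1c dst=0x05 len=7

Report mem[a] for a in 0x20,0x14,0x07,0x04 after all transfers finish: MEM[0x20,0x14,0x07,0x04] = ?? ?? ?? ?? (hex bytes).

  after D0: wrote 8B at 0x01 = b8bcddd336d3eb39
  after D1: wrote 3B at 0x00 = ddd336
  after D2: wrote 7B at 0x1c = bcddd336d3eb39
  after D3: wrote 7B at 0x05 = bcddd336d3eb39
query mem[0x20]=0xd3, mem[0x14]=0xdb, mem[0x07]=0xd3, mem[0x04]=0xd3

MEM[0x20,0x14,0x07,0x04] = d3 db d3 d3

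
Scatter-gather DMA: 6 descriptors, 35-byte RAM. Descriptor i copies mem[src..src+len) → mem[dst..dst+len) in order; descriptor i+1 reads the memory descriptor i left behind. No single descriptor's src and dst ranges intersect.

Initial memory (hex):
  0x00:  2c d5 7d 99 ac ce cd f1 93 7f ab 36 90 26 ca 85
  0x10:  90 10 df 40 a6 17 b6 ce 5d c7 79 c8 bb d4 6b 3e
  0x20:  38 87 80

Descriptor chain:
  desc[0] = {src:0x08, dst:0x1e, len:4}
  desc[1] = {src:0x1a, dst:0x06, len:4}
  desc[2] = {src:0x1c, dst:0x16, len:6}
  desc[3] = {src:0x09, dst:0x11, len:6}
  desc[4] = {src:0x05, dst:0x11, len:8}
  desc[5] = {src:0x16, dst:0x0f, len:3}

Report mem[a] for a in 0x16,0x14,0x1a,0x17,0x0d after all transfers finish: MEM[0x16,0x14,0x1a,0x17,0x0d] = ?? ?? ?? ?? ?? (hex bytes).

MEM[0x16,0x14,0x1a,0x17,0x0d] = ab bb ab 36 26

D0: mem[0x1e..0x21] <- [93 7f ab 36]
D1: mem[0x06..0x09] <- [79 c8 bb d4]
D2: mem[0x16..0x1b] <- [bb d4 93 7f ab 36]
D3: mem[0x11..0x16] <- [d4 ab 36 90 26 ca]
D4: mem[0x11..0x18] <- [ce 79 c8 bb d4 ab 36 90]
D5: mem[0x0f..0x11] <- [ab 36 90]
query mem[0x16]=0xab, mem[0x14]=0xbb, mem[0x1a]=0xab, mem[0x17]=0x36, mem[0x0d]=0x26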